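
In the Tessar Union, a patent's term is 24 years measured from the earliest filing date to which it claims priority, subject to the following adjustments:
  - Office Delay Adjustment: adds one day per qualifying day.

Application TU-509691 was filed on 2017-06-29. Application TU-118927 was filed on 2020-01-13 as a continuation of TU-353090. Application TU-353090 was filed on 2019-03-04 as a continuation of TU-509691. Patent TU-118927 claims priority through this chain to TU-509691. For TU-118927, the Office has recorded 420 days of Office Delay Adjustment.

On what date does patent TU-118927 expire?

Earliest priority filing: 29 June 2017.
Base term: 29 June 2017 + 24 years → 29 June 2041.
Office Delay Adjustment: +420 days → 23 August 2042.

August 23, 2042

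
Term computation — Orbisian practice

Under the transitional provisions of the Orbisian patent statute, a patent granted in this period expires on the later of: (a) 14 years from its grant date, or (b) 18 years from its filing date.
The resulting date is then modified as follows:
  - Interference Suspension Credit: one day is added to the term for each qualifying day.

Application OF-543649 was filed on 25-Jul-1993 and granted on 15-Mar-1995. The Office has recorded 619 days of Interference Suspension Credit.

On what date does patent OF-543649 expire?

2013-04-04

(a) grant + 14 years → 15 March 2009.
(b) filing + 18 years → 25 July 2011.
Later of the two: 25 July 2011.
Interference Suspension Credit: +619 days → 4 April 2013.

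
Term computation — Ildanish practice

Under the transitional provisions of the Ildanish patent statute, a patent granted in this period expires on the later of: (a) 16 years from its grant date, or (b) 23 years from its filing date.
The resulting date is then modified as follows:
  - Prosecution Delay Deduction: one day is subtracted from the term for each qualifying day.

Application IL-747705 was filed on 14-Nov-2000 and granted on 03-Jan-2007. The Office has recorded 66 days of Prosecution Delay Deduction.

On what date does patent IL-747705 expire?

(a) grant + 16 years → 3 January 2023.
(b) filing + 23 years → 14 November 2023.
Later of the two: 14 November 2023.
Prosecution Delay Deduction: −66 days → 9 September 2023.

September 9, 2023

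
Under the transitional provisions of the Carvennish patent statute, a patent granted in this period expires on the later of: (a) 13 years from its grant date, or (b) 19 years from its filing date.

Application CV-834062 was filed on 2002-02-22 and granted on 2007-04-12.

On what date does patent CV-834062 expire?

2021-02-22

(a) grant + 13 years → 12 April 2020.
(b) filing + 19 years → 22 February 2021.
Later of the two: 22 February 2021.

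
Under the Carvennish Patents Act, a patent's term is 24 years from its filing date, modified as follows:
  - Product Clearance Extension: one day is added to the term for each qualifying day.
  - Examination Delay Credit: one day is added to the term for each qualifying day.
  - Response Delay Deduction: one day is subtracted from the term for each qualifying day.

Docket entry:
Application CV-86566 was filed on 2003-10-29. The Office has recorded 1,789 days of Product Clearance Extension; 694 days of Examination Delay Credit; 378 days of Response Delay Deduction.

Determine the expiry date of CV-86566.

August 3, 2033

Base term: filing date + 24 years → 29 October 2027.
Product Clearance Extension: +1789 days → 21 September 2032.
Examination Delay Credit: +694 days → 16 August 2034.
Response Delay Deduction: −378 days → 3 August 2033.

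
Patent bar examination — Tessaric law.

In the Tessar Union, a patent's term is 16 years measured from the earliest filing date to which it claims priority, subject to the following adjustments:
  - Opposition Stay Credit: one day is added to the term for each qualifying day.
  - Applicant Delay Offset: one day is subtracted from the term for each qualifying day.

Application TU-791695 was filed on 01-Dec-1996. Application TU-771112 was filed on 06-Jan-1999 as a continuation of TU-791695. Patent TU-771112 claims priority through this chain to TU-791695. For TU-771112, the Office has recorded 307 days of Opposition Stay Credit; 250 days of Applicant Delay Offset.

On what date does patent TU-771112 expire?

Earliest priority filing: 1 December 1996.
Base term: 1 December 1996 + 16 years → 1 December 2012.
Opposition Stay Credit: +307 days → 4 October 2013.
Applicant Delay Offset: −250 days → 27 January 2013.

January 27, 2013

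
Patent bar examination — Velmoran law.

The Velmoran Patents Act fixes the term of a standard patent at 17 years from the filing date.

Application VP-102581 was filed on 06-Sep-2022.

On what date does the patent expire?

2039-09-06

Filing date + 17 years → 6 September 2039.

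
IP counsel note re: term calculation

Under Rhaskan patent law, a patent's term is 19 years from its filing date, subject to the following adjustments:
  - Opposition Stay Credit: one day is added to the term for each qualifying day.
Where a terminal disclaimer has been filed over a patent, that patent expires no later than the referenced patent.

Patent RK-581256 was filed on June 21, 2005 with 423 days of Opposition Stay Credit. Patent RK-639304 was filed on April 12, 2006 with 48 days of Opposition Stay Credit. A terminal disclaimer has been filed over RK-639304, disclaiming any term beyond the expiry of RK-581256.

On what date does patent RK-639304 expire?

Natural term of RK-639304:
  Base: filing + 19 years → 12 April 2025.
  Opposition Stay Credit: +48 days → 30 May 2025.
Expiry of referenced patent RK-581256:
  Base: filing + 19 years → 21 June 2024.
  Opposition Stay Credit: +423 days → 18 August 2025.
Terminal disclaimer: RK-639304 expires on the earlier of 30 May 2025 and 18 August 2025.

May 30, 2025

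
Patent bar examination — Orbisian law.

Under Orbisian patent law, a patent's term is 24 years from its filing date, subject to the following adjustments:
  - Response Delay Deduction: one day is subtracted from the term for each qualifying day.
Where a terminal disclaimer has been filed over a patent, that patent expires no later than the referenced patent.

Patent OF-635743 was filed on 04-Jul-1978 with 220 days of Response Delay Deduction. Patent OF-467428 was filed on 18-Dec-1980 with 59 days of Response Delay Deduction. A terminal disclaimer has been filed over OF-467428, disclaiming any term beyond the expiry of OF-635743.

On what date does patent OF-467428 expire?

Natural term of OF-467428:
  Base: filing + 24 years → 18 December 2004.
  Response Delay Deduction: −59 days → 20 October 2004.
Expiry of referenced patent OF-635743:
  Base: filing + 24 years → 4 July 2002.
  Response Delay Deduction: −220 days → 26 November 2001.
Terminal disclaimer: OF-467428 expires on the earlier of 20 October 2004 and 26 November 2001.

2001-11-26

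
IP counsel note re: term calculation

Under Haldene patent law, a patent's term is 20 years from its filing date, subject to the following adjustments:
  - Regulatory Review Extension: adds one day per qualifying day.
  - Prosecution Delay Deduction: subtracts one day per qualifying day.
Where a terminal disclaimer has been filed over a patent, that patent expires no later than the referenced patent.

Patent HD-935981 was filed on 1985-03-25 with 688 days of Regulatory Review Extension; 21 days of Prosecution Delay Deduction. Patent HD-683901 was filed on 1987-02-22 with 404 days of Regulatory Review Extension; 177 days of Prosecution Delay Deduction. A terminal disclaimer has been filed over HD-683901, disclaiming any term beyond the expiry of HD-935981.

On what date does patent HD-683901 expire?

January 21, 2007

Natural term of HD-683901:
  Base: filing + 20 years → 22 February 2007.
  Regulatory Review Extension: +404 days → 1 April 2008.
  Prosecution Delay Deduction: −177 days → 7 October 2007.
Expiry of referenced patent HD-935981:
  Base: filing + 20 years → 25 March 2005.
  Regulatory Review Extension: +688 days → 11 February 2007.
  Prosecution Delay Deduction: −21 days → 21 January 2007.
Terminal disclaimer: HD-683901 expires on the earlier of 7 October 2007 and 21 January 2007.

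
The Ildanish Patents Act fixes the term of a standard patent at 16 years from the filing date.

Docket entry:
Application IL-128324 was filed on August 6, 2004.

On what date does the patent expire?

August 6, 2020

Filing date + 16 years → 6 August 2020.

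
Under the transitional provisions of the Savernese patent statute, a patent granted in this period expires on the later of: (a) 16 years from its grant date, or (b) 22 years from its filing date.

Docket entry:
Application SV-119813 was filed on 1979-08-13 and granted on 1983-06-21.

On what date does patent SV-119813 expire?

August 13, 2001

(a) grant + 16 years → 21 June 1999.
(b) filing + 22 years → 13 August 2001.
Later of the two: 13 August 2001.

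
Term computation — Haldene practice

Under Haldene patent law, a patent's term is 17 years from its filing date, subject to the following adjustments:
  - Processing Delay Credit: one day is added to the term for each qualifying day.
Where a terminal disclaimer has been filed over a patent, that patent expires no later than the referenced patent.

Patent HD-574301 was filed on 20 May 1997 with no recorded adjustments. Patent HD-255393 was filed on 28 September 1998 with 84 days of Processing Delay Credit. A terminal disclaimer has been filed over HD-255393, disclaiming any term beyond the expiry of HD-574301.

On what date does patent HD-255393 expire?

Natural term of HD-255393:
  Base: filing + 17 years → 28 September 2015.
  Processing Delay Credit: +84 days → 21 December 2015.
Expiry of referenced patent HD-574301:
  Base: filing + 17 years → 20 May 2014.
Terminal disclaimer: HD-255393 expires on the earlier of 21 December 2015 and 20 May 2014.

2014-05-20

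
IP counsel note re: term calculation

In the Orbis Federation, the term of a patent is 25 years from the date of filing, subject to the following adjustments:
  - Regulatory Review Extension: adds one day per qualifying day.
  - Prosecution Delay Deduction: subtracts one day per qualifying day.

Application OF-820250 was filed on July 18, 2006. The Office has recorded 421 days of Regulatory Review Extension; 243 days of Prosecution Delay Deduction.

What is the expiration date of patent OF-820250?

Base term: filing date + 25 years → 18 July 2031.
Regulatory Review Extension: +421 days → 11 September 2032.
Prosecution Delay Deduction: −243 days → 12 January 2032.

January 12, 2032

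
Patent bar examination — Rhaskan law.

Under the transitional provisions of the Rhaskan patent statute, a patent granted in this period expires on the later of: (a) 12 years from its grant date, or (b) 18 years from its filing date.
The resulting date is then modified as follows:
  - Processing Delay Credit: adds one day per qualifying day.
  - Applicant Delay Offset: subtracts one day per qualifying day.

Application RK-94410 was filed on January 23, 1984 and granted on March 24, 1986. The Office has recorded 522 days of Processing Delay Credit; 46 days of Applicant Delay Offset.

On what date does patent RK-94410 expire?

(a) grant + 12 years → 24 March 1998.
(b) filing + 18 years → 23 January 2002.
Later of the two: 23 January 2002.
Processing Delay Credit: +522 days → 29 June 2003.
Applicant Delay Offset: −46 days → 14 May 2003.

2003-05-14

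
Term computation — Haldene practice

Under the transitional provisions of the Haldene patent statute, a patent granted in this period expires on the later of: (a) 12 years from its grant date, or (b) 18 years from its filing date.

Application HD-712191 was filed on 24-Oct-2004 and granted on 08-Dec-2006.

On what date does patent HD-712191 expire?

(a) grant + 12 years → 8 December 2018.
(b) filing + 18 years → 24 October 2022.
Later of the two: 24 October 2022.

October 24, 2022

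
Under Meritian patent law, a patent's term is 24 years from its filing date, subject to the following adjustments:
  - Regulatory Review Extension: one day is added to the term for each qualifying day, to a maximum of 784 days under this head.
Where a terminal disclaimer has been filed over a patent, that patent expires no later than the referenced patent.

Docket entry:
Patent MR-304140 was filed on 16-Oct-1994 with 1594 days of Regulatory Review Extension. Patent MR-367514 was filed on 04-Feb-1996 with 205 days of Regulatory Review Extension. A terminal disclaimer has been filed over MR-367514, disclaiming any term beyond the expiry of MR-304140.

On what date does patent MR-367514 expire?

2020-08-27

Natural term of MR-367514:
  Base: filing + 24 years → 4 February 2020.
  Regulatory Review Extension: 205 days (within the 784-day cap) → +205 days → 27 August 2020.
Expiry of referenced patent MR-304140:
  Base: filing + 24 years → 16 October 2018.
  Regulatory Review Extension: 1594 days claimed exceeds the 784-day cap, so +784 days → 8 December 2020.
Terminal disclaimer: MR-367514 expires on the earlier of 27 August 2020 and 8 December 2020.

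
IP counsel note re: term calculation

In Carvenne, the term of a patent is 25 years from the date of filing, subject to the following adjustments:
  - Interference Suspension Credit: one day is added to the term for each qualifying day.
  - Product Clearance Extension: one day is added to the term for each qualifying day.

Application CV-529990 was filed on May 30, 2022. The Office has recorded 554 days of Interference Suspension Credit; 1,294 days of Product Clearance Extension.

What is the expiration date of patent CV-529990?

Base term: filing date + 25 years → 30 May 2047.
Interference Suspension Credit: +554 days → 4 December 2048.
Product Clearance Extension: +1294 days → 20 June 2052.

2052-06-20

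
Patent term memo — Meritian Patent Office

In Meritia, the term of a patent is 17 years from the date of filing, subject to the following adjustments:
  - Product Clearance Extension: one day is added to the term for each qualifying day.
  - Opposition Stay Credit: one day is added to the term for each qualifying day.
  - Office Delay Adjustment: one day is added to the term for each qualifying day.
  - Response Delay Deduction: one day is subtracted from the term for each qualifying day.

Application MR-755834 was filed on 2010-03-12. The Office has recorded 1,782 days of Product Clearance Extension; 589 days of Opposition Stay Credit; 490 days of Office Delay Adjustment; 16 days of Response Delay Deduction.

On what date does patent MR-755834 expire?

2034-12-25

Base term: filing date + 17 years → 12 March 2027.
Product Clearance Extension: +1782 days → 27 January 2032.
Opposition Stay Credit: +589 days → 7 September 2033.
Office Delay Adjustment: +490 days → 10 January 2035.
Response Delay Deduction: −16 days → 25 December 2034.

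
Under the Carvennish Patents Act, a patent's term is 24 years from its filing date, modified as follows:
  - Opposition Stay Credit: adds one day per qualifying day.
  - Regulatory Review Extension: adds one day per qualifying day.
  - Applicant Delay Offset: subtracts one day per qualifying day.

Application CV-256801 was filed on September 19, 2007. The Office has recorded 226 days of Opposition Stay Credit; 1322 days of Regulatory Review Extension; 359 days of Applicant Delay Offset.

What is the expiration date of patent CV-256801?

December 21, 2034

Base term: filing date + 24 years → 19 September 2031.
Opposition Stay Credit: +226 days → 2 May 2032.
Regulatory Review Extension: +1322 days → 15 December 2035.
Applicant Delay Offset: −359 days → 21 December 2034.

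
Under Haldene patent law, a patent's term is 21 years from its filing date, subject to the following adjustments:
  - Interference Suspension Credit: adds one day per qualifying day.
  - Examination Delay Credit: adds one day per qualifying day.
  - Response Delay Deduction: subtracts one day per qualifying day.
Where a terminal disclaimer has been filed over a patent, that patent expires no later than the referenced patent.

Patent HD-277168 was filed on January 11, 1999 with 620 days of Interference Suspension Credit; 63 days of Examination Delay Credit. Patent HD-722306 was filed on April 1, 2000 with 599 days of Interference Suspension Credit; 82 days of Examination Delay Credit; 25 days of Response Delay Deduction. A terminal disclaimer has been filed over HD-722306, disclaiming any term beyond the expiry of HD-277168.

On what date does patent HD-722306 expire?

November 24, 2021

Natural term of HD-722306:
  Base: filing + 21 years → 1 April 2021.
  Interference Suspension Credit: +599 days → 21 November 2022.
  Examination Delay Credit: +82 days → 11 February 2023.
  Response Delay Deduction: −25 days → 17 January 2023.
Expiry of referenced patent HD-277168:
  Base: filing + 21 years → 11 January 2020.
  Interference Suspension Credit: +620 days → 22 September 2021.
  Examination Delay Credit: +63 days → 24 November 2021.
Terminal disclaimer: HD-722306 expires on the earlier of 17 January 2023 and 24 November 2021.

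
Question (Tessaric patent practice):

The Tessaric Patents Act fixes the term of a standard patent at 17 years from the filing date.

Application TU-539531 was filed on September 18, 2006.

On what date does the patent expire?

Filing date + 17 years → 18 September 2023.

2023-09-18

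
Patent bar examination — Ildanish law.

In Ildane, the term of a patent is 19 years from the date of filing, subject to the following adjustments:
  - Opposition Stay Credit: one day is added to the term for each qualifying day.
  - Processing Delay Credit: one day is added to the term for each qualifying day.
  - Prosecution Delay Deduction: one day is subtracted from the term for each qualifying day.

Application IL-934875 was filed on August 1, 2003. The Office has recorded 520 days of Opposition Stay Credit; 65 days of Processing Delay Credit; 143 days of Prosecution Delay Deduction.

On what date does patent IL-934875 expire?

Base term: filing date + 19 years → 1 August 2022.
Opposition Stay Credit: +520 days → 3 January 2024.
Processing Delay Credit: +65 days → 8 March 2024.
Prosecution Delay Deduction: −143 days → 17 October 2023.

October 17, 2023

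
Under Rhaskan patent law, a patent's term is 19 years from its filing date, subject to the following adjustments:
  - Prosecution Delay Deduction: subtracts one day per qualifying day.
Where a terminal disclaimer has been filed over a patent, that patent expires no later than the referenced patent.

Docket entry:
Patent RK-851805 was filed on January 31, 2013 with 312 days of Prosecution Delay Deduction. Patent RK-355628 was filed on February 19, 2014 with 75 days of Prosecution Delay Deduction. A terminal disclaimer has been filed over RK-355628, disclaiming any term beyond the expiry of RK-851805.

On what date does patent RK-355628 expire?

Natural term of RK-355628:
  Base: filing + 19 years → 19 February 2033.
  Prosecution Delay Deduction: −75 days → 6 December 2032.
Expiry of referenced patent RK-851805:
  Base: filing + 19 years → 31 January 2032.
  Prosecution Delay Deduction: −312 days → 25 March 2031.
Terminal disclaimer: RK-355628 expires on the earlier of 6 December 2032 and 25 March 2031.

March 25, 2031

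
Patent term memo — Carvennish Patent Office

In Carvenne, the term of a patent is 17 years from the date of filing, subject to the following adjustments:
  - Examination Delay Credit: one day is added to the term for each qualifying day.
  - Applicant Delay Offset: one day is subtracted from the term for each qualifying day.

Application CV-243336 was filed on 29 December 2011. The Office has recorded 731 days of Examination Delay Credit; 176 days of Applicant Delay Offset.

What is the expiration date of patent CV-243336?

Base term: filing date + 17 years → 29 December 2028.
Examination Delay Credit: +731 days → 30 December 2030.
Applicant Delay Offset: −176 days → 7 July 2030.

July 7, 2030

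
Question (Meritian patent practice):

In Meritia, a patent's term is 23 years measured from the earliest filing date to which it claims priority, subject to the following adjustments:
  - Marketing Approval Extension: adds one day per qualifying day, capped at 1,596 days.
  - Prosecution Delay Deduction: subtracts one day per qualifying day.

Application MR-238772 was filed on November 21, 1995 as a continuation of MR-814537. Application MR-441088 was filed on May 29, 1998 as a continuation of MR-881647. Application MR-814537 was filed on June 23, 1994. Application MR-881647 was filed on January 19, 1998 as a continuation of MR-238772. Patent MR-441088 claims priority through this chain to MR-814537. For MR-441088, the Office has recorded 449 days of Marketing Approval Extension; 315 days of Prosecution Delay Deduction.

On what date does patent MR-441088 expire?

November 4, 2017

Earliest priority filing: 23 June 1994.
Base term: 23 June 1994 + 23 years → 23 June 2017.
Marketing Approval Extension: 449 days (within the 1596-day cap) → +449 days → 15 September 2018.
Prosecution Delay Deduction: −315 days → 4 November 2017.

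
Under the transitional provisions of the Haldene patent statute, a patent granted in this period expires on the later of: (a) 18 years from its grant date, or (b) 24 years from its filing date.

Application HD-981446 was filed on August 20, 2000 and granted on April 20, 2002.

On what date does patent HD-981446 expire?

(a) grant + 18 years → 20 April 2020.
(b) filing + 24 years → 20 August 2024.
Later of the two: 20 August 2024.

August 20, 2024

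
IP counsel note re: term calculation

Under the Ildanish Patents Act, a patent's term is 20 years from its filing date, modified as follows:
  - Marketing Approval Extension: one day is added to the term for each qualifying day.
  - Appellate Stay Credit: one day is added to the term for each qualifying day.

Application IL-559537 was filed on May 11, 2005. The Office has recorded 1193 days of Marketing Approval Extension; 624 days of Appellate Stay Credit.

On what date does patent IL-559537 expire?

2030-05-02

Base term: filing date + 20 years → 11 May 2025.
Marketing Approval Extension: +1193 days → 16 August 2028.
Appellate Stay Credit: +624 days → 2 May 2030.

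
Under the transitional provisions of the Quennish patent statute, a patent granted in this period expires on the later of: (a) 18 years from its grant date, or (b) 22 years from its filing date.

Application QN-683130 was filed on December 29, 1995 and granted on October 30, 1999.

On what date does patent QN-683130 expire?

(a) grant + 18 years → 30 October 2017.
(b) filing + 22 years → 29 December 2017.
Later of the two: 29 December 2017.

2017-12-29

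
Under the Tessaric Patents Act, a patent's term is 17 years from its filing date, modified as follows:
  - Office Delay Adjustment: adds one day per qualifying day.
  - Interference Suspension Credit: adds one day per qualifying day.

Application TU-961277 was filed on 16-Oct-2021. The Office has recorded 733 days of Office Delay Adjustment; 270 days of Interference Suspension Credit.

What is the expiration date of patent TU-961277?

Base term: filing date + 17 years → 16 October 2038.
Office Delay Adjustment: +733 days → 18 October 2040.
Interference Suspension Credit: +270 days → 15 July 2041.

2041-07-15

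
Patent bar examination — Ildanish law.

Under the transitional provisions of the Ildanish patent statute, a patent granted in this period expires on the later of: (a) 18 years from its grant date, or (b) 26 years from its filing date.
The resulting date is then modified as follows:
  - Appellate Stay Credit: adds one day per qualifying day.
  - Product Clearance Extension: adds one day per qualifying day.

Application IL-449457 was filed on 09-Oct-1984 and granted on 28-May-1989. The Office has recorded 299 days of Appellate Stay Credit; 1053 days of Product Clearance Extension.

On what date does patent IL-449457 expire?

2014-06-22

(a) grant + 18 years → 28 May 2007.
(b) filing + 26 years → 9 October 2010.
Later of the two: 9 October 2010.
Appellate Stay Credit: +299 days → 4 August 2011.
Product Clearance Extension: +1053 days → 22 June 2014.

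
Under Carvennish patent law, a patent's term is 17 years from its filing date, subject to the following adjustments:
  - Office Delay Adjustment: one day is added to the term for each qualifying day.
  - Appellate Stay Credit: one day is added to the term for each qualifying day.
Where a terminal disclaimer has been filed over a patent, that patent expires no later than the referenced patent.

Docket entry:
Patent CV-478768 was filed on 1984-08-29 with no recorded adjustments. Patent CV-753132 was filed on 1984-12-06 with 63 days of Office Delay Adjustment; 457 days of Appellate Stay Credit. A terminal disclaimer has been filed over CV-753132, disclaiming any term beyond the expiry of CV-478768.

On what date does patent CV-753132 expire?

2001-08-29

Natural term of CV-753132:
  Base: filing + 17 years → 6 December 2001.
  Office Delay Adjustment: +63 days → 7 February 2002.
  Appellate Stay Credit: +457 days → 10 May 2003.
Expiry of referenced patent CV-478768:
  Base: filing + 17 years → 29 August 2001.
Terminal disclaimer: CV-753132 expires on the earlier of 10 May 2003 and 29 August 2001.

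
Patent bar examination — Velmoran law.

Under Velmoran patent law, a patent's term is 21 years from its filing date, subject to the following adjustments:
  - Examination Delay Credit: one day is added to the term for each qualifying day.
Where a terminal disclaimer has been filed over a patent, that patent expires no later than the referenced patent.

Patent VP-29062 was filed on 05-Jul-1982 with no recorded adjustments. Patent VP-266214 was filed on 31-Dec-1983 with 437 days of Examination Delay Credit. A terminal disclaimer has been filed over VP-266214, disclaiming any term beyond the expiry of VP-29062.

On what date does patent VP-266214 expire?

2003-07-05

Natural term of VP-266214:
  Base: filing + 21 years → 31 December 2004.
  Examination Delay Credit: +437 days → 13 March 2006.
Expiry of referenced patent VP-29062:
  Base: filing + 21 years → 5 July 2003.
Terminal disclaimer: VP-266214 expires on the earlier of 13 March 2006 and 5 July 2003.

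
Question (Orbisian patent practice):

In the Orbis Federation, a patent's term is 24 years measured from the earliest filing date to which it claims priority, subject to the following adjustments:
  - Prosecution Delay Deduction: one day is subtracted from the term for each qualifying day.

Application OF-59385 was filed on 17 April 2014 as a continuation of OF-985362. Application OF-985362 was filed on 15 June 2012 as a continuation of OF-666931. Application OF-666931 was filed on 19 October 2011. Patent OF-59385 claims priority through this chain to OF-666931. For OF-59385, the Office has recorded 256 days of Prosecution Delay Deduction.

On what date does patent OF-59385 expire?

Earliest priority filing: 19 October 2011.
Base term: 19 October 2011 + 24 years → 19 October 2035.
Prosecution Delay Deduction: −256 days → 5 February 2035.

2035-02-05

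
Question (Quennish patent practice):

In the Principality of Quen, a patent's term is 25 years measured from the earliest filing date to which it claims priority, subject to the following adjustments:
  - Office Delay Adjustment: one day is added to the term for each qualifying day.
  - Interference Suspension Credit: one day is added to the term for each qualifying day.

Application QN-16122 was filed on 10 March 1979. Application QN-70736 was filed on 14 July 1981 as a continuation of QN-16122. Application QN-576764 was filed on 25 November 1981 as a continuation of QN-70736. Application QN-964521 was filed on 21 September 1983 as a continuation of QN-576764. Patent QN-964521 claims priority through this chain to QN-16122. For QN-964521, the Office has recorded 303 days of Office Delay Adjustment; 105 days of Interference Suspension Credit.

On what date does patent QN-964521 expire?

2005-04-22

Earliest priority filing: 10 March 1979.
Base term: 10 March 1979 + 25 years → 10 March 2004.
Office Delay Adjustment: +303 days → 7 January 2005.
Interference Suspension Credit: +105 days → 22 April 2005.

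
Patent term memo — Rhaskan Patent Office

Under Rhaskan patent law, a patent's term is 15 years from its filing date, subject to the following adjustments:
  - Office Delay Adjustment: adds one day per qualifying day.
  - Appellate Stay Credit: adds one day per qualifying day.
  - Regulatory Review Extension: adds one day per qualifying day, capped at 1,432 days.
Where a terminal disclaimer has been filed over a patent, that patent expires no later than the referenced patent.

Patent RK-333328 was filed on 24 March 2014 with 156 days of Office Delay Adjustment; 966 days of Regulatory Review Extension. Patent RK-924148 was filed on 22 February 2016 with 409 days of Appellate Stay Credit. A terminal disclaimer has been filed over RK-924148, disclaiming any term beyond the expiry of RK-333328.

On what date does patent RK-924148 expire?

April 6, 2032

Natural term of RK-924148:
  Base: filing + 15 years → 22 February 2031.
  Appellate Stay Credit: +409 days → 6 April 2032.
Expiry of referenced patent RK-333328:
  Base: filing + 15 years → 24 March 2029.
  Office Delay Adjustment: +156 days → 27 August 2029.
  Regulatory Review Extension: 966 days (within the 1432-day cap) → +966 days → 19 April 2032.
Terminal disclaimer: RK-924148 expires on the earlier of 6 April 2032 and 19 April 2032.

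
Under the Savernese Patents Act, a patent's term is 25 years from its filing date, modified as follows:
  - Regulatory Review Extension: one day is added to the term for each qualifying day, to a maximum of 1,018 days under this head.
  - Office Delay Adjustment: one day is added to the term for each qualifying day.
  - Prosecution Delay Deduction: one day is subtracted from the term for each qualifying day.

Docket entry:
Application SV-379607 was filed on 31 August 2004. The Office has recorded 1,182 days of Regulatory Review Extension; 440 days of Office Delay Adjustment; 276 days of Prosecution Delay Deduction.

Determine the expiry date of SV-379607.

Base term: filing date + 25 years → 31 August 2029.
Regulatory Review Extension: 1182 days claimed exceeds the 1018-day cap, so +1018 days → 14 June 2032.
Office Delay Adjustment: +440 days → 28 August 2033.
Prosecution Delay Deduction: −276 days → 25 November 2032.

November 25, 2032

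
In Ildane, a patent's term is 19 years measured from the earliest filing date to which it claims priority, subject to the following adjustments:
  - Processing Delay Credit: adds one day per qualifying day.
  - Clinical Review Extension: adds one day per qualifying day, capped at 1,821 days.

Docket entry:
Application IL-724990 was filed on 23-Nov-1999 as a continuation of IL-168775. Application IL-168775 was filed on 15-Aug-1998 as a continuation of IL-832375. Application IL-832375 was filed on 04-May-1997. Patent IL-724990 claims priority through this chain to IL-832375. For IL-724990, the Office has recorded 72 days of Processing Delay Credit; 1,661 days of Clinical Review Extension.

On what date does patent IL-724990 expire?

Earliest priority filing: 4 May 1997.
Base term: 4 May 1997 + 19 years → 4 May 2016.
Processing Delay Credit: +72 days → 15 July 2016.
Clinical Review Extension: 1661 days (within the 1821-day cap) → +1661 days → 31 January 2021.

2021-01-31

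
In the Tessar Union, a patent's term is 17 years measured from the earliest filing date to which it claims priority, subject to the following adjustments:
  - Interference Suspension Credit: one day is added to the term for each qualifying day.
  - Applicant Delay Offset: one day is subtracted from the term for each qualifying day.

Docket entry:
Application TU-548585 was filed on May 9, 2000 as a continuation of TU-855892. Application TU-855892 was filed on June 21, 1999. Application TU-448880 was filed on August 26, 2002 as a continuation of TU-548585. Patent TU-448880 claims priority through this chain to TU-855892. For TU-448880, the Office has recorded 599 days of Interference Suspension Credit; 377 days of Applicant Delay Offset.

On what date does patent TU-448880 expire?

2017-01-29

Earliest priority filing: 21 June 1999.
Base term: 21 June 1999 + 17 years → 21 June 2016.
Interference Suspension Credit: +599 days → 10 February 2018.
Applicant Delay Offset: −377 days → 29 January 2017.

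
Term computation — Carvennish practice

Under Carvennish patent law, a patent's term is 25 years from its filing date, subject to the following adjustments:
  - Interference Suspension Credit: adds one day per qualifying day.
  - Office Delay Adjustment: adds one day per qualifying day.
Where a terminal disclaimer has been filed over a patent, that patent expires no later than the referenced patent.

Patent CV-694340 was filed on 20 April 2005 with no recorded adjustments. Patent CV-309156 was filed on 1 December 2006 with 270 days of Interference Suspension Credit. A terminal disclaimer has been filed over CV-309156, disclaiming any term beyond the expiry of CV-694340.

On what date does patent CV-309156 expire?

2030-04-20

Natural term of CV-309156:
  Base: filing + 25 years → 1 December 2031.
  Interference Suspension Credit: +270 days → 27 August 2032.
Expiry of referenced patent CV-694340:
  Base: filing + 25 years → 20 April 2030.
Terminal disclaimer: CV-309156 expires on the earlier of 27 August 2032 and 20 April 2030.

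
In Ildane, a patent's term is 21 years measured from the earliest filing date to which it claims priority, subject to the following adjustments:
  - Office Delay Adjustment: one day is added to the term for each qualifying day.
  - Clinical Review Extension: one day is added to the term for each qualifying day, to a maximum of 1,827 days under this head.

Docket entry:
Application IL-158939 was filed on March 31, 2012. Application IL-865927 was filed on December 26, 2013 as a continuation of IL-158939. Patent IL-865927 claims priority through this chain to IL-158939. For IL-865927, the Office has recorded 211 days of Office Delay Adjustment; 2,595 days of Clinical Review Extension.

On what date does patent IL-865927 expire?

Earliest priority filing: 31 March 2012.
Base term: 31 March 2012 + 21 years → 31 March 2033.
Office Delay Adjustment: +211 days → 28 October 2033.
Clinical Review Extension: 2595 days claimed exceeds the 1827-day cap, so +1827 days → 29 October 2038.

October 29, 2038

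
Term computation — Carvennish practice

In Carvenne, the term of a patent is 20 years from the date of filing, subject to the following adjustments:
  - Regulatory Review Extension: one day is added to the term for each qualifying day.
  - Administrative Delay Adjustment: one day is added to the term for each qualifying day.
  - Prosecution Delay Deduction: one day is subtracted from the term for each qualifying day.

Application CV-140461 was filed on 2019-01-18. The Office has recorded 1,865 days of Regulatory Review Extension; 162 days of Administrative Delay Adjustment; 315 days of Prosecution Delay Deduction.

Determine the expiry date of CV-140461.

Base term: filing date + 20 years → 18 January 2039.
Regulatory Review Extension: +1865 days → 26 February 2044.
Administrative Delay Adjustment: +162 days → 6 August 2044.
Prosecution Delay Deduction: −315 days → 26 September 2043.

September 26, 2043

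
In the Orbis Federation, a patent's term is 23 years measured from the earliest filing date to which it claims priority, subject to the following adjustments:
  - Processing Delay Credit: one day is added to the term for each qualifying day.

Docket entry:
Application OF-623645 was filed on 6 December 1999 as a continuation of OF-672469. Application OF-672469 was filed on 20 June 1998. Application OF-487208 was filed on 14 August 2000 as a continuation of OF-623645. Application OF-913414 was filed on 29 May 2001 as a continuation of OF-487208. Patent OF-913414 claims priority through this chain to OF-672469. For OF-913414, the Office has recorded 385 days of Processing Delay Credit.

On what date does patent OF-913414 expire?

2022-07-10

Earliest priority filing: 20 June 1998.
Base term: 20 June 1998 + 23 years → 20 June 2021.
Processing Delay Credit: +385 days → 10 July 2022.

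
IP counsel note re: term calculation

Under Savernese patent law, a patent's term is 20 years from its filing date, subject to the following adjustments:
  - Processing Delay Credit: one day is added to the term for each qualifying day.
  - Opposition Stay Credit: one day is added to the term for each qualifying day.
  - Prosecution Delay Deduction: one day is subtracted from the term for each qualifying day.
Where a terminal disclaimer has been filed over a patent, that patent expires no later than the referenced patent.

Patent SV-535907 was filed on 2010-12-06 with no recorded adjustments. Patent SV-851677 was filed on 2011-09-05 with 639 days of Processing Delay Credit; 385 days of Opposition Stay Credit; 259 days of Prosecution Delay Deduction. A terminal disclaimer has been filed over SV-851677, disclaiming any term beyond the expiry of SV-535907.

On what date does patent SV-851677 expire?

Natural term of SV-851677:
  Base: filing + 20 years → 5 September 2031.
  Processing Delay Credit: +639 days → 5 June 2033.
  Opposition Stay Credit: +385 days → 25 June 2034.
  Prosecution Delay Deduction: −259 days → 9 October 2033.
Expiry of referenced patent SV-535907:
  Base: filing + 20 years → 6 December 2030.
Terminal disclaimer: SV-851677 expires on the earlier of 9 October 2033 and 6 December 2030.

December 6, 2030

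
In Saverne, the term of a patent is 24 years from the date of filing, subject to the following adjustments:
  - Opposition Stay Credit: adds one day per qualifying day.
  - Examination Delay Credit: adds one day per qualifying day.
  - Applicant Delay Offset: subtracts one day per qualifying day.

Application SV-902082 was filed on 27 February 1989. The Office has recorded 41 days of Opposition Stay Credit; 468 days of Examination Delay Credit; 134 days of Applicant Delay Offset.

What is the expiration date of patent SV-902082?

March 9, 2014

Base term: filing date + 24 years → 27 February 2013.
Opposition Stay Credit: +41 days → 9 April 2013.
Examination Delay Credit: +468 days → 21 July 2014.
Applicant Delay Offset: −134 days → 9 March 2014.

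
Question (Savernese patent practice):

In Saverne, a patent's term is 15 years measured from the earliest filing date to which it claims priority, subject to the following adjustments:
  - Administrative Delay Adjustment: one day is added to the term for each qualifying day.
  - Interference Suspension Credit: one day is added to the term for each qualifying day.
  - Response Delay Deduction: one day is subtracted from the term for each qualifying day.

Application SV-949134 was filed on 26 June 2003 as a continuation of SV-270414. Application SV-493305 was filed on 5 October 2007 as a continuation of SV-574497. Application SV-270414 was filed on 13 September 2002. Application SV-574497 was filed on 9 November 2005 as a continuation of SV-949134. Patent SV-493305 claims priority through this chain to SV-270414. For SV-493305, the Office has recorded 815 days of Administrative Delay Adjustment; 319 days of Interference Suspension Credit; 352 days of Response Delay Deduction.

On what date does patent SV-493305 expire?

2019-11-04

Earliest priority filing: 13 September 2002.
Base term: 13 September 2002 + 15 years → 13 September 2017.
Administrative Delay Adjustment: +815 days → 7 December 2019.
Interference Suspension Credit: +319 days → 21 October 2020.
Response Delay Deduction: −352 days → 4 November 2019.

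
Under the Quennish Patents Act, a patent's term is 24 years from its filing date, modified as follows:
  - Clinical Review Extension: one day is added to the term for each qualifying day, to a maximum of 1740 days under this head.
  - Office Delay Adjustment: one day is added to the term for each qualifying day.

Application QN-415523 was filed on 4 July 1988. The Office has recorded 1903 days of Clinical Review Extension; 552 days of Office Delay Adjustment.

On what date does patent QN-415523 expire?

Base term: filing date + 24 years → 4 July 2012.
Clinical Review Extension: 1903 days claimed exceeds the 1740-day cap, so +1740 days → 9 April 2017.
Office Delay Adjustment: +552 days → 13 October 2018.

October 13, 2018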